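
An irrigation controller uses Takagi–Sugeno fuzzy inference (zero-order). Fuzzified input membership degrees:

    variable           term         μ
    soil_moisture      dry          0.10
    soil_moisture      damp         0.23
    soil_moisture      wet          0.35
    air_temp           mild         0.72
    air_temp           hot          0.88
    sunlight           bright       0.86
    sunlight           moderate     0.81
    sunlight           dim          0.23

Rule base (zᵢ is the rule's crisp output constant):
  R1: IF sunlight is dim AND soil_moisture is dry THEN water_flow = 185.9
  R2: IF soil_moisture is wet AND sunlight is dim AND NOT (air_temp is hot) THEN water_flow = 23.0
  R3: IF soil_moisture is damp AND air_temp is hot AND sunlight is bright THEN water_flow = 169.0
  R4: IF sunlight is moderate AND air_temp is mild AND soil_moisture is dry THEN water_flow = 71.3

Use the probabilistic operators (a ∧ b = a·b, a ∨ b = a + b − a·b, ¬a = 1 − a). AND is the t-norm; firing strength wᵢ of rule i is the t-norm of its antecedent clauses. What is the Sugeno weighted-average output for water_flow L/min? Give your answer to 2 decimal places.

143.65

R1 (z=185.9): dim=0.23, dry=0.10; AND[a·b] → w = 0.0230
R2 (z=23.0): wet=0.35, dim=0.23, ¬hot=1−0.88=0.12; AND[a·b] → w = 0.0097
R3 (z=169.0): damp=0.23, hot=0.88, bright=0.86; AND[a·b] → w = 0.1741
R4 (z=71.3): moderate=0.81, mild=0.72, dry=0.10; AND[a·b] → w = 0.0583
Weighted average = (0.0230·185.9 + 0.0097·23.0 + 0.1741·169.0 + 0.0583·71.3) / (0.0230 + 0.0097 + 0.1741 + 0.0583)
  = 38.0729 / 0.2650 = 143.65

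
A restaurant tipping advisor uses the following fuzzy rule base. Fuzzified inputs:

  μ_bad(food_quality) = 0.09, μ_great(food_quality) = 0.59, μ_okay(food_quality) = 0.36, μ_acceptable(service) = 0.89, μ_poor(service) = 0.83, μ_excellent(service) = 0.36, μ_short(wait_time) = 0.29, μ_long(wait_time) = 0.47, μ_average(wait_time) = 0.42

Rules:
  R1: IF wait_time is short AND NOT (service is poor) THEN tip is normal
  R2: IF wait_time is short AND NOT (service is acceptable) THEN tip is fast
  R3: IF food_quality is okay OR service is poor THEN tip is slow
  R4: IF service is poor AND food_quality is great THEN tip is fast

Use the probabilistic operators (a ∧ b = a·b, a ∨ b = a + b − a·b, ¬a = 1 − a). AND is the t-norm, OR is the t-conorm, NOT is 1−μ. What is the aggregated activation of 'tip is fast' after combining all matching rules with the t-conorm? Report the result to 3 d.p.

R1: short=0.29, ¬poor=1−0.83=0.17; AND[a·b] → w = 0.0493
R2: short=0.29, ¬acceptable=1−0.89=0.11; AND[a·b] → w = 0.0319
R3: okay=0.36, poor=0.83; OR[a + b − a·b] → w = 0.8912
R4: poor=0.83, great=0.59; AND[a·b] → w = 0.4897
Rules with consequent 'fast': {R2, R4} → strengths 0.0319, 0.4897
Aggregate via t-conorm [a + b − a·b]: 0.5060

0.506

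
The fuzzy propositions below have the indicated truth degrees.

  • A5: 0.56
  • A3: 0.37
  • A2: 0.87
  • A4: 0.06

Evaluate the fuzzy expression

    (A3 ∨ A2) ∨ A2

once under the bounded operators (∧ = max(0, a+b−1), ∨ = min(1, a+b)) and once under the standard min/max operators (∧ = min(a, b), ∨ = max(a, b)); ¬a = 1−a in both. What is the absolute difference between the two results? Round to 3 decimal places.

Under bounded:
  A3 ∨ A2 = min(1, a+b) on (0.37, 0.87) = 1.00
  (A3 ∨ A2) ∨ A2 = min(1, a+b) on (1.00, 0.87) = 1.00
  → value = 1.0000
Under standard min/max:
  A3 ∨ A2 = max(a, b) on (0.37, 0.87) = 0.87
  (A3 ∨ A2) ∨ A2 = max(a, b) on (0.87, 0.87) = 0.87
  → value = 0.8700
|1.0000 − 0.8700| = 0.130

0.130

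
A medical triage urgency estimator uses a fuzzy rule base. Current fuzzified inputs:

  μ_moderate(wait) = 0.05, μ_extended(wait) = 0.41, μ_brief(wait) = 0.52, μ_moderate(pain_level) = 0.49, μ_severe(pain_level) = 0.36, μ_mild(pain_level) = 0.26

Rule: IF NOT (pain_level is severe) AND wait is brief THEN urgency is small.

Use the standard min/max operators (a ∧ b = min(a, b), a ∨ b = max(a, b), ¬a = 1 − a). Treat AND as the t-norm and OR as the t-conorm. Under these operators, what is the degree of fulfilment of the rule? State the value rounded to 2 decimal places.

0.52

firing strength: ¬severe=1−0.36=0.64, brief=0.52; AND[min(a, b)] → w = 0.52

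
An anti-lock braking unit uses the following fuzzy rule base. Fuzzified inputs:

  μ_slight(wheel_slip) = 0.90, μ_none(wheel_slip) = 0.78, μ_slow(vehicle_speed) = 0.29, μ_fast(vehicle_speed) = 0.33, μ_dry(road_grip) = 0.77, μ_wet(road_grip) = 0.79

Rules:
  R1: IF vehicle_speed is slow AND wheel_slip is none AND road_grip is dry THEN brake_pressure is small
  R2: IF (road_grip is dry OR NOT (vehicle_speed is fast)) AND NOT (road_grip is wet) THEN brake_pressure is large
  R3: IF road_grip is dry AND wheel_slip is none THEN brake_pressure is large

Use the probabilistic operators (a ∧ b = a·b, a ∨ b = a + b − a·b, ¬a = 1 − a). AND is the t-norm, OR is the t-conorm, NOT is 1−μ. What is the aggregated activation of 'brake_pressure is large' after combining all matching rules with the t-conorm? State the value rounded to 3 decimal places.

0.678

R1: slow=0.29, none=0.78, dry=0.77; AND[a·b] → w = 0.1742
R2: (dry=0.77 OR ¬fast=1−0.33=0.67) = 0.9241; AND[a·b] with ¬wet=1−0.79=0.21 → w = 0.1941
R3: dry=0.77, none=0.78; AND[a·b] → w = 0.6006
Rules with consequent 'large': {R2, R3} → strengths 0.1941, 0.6006
Aggregate via t-conorm [a + b − a·b]: 0.6781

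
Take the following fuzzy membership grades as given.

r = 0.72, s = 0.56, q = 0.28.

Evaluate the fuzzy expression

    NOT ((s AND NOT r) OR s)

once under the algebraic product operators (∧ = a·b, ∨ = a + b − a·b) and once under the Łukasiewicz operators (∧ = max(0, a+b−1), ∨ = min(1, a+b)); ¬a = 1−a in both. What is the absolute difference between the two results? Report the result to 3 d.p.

0.069

Under algebraic product:
  NOT r = 1 − 0.7200 = 0.2800
  s AND NOT r = a·b on (0.5600, 0.2800) = 0.1568
  (s AND NOT r) OR s = a + b − a·b on (0.1568, 0.5600) = 0.6290
  NOT ((s AND NOT r) OR s) = 1 − 0.6290 = 0.3710
  → value = 0.3710
Under Łukasiewicz:
  NOT r = 1 − 0.72 = 0.28
  s AND NOT r = max(0, a+b−1) on (0.56, 0.28) = 0.00
  (s AND NOT r) OR s = min(1, a+b) on (0.00, 0.56) = 0.56
  NOT ((s AND NOT r) OR s) = 1 − 0.56 = 0.44
  → value = 0.4400
|0.3710 − 0.4400| = 0.069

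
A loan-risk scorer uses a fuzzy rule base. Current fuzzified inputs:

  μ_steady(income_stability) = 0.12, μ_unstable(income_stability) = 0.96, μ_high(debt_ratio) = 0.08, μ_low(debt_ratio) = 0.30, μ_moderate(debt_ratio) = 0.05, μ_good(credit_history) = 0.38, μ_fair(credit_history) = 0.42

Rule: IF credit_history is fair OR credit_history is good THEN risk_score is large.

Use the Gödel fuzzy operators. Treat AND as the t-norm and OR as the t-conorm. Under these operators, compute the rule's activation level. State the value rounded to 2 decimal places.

firing strength: fair=0.42, good=0.38; OR[max(a, b)] → w = 0.42

0.42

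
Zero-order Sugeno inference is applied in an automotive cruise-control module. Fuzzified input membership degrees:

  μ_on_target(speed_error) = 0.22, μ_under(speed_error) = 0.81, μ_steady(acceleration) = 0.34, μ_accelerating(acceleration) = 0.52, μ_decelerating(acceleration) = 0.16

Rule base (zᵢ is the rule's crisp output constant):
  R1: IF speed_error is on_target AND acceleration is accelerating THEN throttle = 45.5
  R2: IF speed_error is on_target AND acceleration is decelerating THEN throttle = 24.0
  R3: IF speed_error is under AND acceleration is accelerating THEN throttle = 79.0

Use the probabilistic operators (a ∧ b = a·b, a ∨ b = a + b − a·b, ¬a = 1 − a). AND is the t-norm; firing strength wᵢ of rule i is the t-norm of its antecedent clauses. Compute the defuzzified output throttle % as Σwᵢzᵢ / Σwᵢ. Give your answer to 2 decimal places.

68.89

R1 (z=45.5): on_target=0.22, accelerating=0.52; AND[a·b] → w = 0.1144
R2 (z=24.0): on_target=0.22, decelerating=0.16; AND[a·b] → w = 0.0352
R3 (z=79.0): under=0.81, accelerating=0.52; AND[a·b] → w = 0.4212
Weighted average = (0.1144·45.5 + 0.0352·24.0 + 0.4212·79.0) / (0.1144 + 0.0352 + 0.4212)
  = 39.3248 / 0.5708 = 68.89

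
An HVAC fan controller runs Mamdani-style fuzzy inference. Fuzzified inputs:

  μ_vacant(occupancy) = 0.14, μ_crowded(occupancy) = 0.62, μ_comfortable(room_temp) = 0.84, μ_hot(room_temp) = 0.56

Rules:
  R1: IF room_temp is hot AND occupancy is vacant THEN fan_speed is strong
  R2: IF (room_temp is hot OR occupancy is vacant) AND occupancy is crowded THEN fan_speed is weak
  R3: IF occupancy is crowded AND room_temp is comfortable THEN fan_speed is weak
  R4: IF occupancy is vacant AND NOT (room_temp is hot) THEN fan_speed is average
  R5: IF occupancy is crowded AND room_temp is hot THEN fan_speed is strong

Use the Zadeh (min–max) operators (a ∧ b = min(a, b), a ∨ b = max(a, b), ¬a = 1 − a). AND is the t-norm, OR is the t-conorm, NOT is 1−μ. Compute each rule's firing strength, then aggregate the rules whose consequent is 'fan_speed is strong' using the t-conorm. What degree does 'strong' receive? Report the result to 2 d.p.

0.56

R1: hot=0.56, vacant=0.14; AND[min(a, b)] → w = 0.14
R2: (hot=0.56 OR vacant=0.14) = 0.56; AND[min(a, b)] with crowded=0.62 → w = 0.56
R3: crowded=0.62, comfortable=0.84; AND[min(a, b)] → w = 0.62
R4: vacant=0.14, ¬hot=1−0.56=0.44; AND[min(a, b)] → w = 0.14
R5: crowded=0.62, hot=0.56; AND[min(a, b)] → w = 0.56
Rules with consequent 'strong': {R1, R5} → strengths 0.14, 0.56
Aggregate via t-conorm [max(a, b)]: 0.56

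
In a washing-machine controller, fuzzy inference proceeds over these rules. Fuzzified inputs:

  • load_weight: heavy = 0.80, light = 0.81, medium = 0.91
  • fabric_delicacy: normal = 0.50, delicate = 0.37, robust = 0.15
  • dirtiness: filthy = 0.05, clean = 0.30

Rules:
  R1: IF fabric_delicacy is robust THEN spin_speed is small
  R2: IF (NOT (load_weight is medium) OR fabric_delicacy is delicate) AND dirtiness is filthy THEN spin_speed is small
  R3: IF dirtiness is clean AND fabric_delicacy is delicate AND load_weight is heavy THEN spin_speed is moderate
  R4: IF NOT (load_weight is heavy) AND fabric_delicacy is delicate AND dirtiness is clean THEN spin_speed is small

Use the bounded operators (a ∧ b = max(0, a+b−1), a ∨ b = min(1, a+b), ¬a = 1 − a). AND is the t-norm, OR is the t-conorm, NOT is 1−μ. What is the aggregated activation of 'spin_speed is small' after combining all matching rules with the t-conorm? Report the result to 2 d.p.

0.15

R1: robust=0.15 → w = 0.15
R2: (¬medium=1−0.91=0.09 OR delicate=0.37) = 0.46; AND[max(0, a+b−1)] with filthy=0.05 → w = 0.00
R3: clean=0.30, delicate=0.37, heavy=0.80; AND[max(0, a+b−1)] → w = 0.00
R4: ¬heavy=1−0.80=0.20, delicate=0.37, clean=0.30; AND[max(0, a+b−1)] → w = 0.00
Rules with consequent 'small': {R1, R2, R4} → strengths 0.15, 0.00, 0.00
Aggregate via t-conorm [min(1, a+b)]: 0.15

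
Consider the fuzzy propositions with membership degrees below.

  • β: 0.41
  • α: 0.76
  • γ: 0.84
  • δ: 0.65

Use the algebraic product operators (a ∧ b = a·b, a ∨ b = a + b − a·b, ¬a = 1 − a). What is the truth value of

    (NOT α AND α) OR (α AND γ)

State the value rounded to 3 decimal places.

NOT α = 1 − 0.7600 = 0.2400
NOT α AND α = a·b on (0.2400, 0.7600) = 0.1824
α AND γ = a·b on (0.7600, 0.8400) = 0.6384
(NOT α AND α) OR (α AND γ) = a + b − a·b on (0.1824, 0.6384) = 0.7044

0.704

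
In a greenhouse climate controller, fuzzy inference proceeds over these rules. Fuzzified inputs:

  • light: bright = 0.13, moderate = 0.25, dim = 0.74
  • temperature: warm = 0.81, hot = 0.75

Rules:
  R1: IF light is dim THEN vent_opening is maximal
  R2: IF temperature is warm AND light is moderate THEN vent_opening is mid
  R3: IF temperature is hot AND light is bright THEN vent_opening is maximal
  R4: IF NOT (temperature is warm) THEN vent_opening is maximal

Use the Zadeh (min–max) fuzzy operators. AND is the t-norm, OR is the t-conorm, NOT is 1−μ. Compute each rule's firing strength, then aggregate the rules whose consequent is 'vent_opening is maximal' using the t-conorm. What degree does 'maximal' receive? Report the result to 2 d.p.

R1: dim=0.74 → w = 0.74
R2: warm=0.81, moderate=0.25; AND[min(a, b)] → w = 0.25
R3: hot=0.75, bright=0.13; AND[min(a, b)] → w = 0.13
R4: ¬warm=1−0.81=0.19 → w = 0.19
Rules with consequent 'maximal': {R1, R3, R4} → strengths 0.74, 0.13, 0.19
Aggregate via t-conorm [max(a, b)]: 0.74

0.74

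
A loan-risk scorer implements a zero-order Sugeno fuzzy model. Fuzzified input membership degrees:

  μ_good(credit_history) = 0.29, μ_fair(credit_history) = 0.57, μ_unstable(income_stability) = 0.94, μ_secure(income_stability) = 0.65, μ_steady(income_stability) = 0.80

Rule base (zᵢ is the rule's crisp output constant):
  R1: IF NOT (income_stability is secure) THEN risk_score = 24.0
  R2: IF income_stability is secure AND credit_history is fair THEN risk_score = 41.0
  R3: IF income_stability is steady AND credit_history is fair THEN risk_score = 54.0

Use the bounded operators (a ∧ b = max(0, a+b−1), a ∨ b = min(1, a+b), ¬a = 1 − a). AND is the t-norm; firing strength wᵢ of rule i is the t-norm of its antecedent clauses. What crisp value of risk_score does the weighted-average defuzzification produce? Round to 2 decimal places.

R1 (z=24.0): ¬secure=1−0.65=0.35 → w = 0.35
R2 (z=41.0): secure=0.65, fair=0.57; AND[max(0, a+b−1)] → w = 0.22
R3 (z=54.0): steady=0.80, fair=0.57; AND[max(0, a+b−1)] → w = 0.37
Weighted average = (0.35·24.0 + 0.22·41.0 + 0.37·54.0) / (0.35 + 0.22 + 0.37)
  = 37.4000 / 0.9400 = 39.79

39.79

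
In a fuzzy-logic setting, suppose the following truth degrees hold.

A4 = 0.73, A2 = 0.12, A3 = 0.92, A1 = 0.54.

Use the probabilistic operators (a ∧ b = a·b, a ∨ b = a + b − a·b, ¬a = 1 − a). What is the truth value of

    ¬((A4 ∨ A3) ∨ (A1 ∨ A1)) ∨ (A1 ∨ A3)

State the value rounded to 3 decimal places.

A4 ∨ A3 = a + b − a·b on (0.7300, 0.9200) = 0.9784
A1 ∨ A1 = a + b − a·b on (0.5400, 0.5400) = 0.7884
(A4 ∨ A3) ∨ (A1 ∨ A1) = a + b − a·b on (0.9784, 0.7884) = 0.9954
¬((A4 ∨ A3) ∨ (A1 ∨ A1)) = 1 − 0.9954 = 0.0046
A1 ∨ A3 = a + b − a·b on (0.5400, 0.9200) = 0.9632
¬((A4 ∨ A3) ∨ (A1 ∨ A1)) ∨ (A1 ∨ A3) = a + b − a·b on (0.0046, 0.9632) = 0.9634

0.963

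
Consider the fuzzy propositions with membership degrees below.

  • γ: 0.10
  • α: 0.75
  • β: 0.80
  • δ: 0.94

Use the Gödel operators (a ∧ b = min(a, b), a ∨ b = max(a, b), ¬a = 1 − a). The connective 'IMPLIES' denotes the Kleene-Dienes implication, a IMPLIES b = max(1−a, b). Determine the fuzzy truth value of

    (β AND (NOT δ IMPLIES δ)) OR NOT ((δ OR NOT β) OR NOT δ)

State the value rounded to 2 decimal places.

NOT δ = 1 − 0.94 = 0.06
NOT δ IMPLIES δ  [Kleene-Dienes: max(1−a, b)] with a=0.06, b=0.94 → 0.94
β AND (NOT δ IMPLIES δ) = min(a, b) on (0.80, 0.94) = 0.80
NOT β = 1 − 0.80 = 0.20
δ OR NOT β = max(a, b) on (0.94, 0.20) = 0.94
NOT δ = 1 − 0.94 = 0.06
(δ OR NOT β) OR NOT δ = max(a, b) on (0.94, 0.06) = 0.94
NOT ((δ OR NOT β) OR NOT δ) = 1 − 0.94 = 0.06
(β AND (NOT δ IMPLIES δ)) OR NOT ((δ OR NOT β) OR NOT δ) = max(a, b) on (0.80, 0.06) = 0.80

0.80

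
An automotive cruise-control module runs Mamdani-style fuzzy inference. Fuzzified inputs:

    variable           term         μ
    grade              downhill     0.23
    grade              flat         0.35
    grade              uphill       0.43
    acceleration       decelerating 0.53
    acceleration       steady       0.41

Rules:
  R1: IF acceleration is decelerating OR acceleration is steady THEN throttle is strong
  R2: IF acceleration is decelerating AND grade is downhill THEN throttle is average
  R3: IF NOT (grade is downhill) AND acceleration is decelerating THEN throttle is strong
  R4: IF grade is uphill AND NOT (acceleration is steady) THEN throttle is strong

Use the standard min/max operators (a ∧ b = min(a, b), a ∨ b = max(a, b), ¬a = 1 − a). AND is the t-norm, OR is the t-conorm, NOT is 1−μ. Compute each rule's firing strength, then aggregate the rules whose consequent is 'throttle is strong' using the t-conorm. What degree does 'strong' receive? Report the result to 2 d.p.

0.53

R1: decelerating=0.53, steady=0.41; OR[max(a, b)] → w = 0.53
R2: decelerating=0.53, downhill=0.23; AND[min(a, b)] → w = 0.23
R3: ¬downhill=1−0.23=0.77, decelerating=0.53; AND[min(a, b)] → w = 0.53
R4: uphill=0.43, ¬steady=1−0.41=0.59; AND[min(a, b)] → w = 0.43
Rules with consequent 'strong': {R1, R3, R4} → strengths 0.53, 0.53, 0.43
Aggregate via t-conorm [max(a, b)]: 0.53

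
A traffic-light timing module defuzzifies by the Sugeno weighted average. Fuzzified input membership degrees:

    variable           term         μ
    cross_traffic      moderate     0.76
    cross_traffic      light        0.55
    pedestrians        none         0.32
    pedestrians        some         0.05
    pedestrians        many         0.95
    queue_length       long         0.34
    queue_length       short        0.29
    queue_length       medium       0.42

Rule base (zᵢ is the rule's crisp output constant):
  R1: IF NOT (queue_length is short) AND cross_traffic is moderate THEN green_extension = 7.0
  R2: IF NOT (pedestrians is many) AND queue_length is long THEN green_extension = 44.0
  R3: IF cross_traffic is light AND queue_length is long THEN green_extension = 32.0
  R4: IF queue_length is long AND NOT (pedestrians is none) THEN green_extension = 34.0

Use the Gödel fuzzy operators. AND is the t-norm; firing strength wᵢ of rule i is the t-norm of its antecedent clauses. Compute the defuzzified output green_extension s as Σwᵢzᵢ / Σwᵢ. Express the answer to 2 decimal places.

20.56

R1 (z=7.0): ¬short=1−0.29=0.71, moderate=0.76; AND[min(a, b)] → w = 0.71
R2 (z=44.0): ¬many=1−0.95=0.05, long=0.34; AND[min(a, b)] → w = 0.05
R3 (z=32.0): light=0.55, long=0.34; AND[min(a, b)] → w = 0.34
R4 (z=34.0): long=0.34, ¬none=1−0.32=0.68; AND[min(a, b)] → w = 0.34
Weighted average = (0.71·7.0 + 0.05·44.0 + 0.34·32.0 + 0.34·34.0) / (0.71 + 0.05 + 0.34 + 0.34)
  = 29.6100 / 1.4400 = 20.56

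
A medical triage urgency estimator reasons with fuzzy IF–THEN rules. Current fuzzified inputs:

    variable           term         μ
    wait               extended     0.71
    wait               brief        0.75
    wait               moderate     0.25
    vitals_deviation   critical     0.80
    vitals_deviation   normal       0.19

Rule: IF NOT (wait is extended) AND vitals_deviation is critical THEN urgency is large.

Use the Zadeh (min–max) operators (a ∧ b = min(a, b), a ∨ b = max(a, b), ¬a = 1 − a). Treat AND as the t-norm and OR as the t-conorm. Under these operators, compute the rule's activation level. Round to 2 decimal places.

0.29

firing strength: ¬extended=1−0.71=0.29, critical=0.80; AND[min(a, b)] → w = 0.29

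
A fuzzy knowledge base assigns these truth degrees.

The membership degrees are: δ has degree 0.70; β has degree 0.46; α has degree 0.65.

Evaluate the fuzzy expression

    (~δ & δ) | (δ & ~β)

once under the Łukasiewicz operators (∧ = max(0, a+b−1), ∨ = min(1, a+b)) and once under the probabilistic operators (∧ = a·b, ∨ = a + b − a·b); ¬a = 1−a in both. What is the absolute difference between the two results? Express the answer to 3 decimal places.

Under Łukasiewicz:
  ~δ = 1 − 0.70 = 0.30
  ~δ & δ = max(0, a+b−1) on (0.30, 0.70) = 0.00
  ~β = 1 − 0.46 = 0.54
  δ & ~β = max(0, a+b−1) on (0.70, 0.54) = 0.24
  (~δ & δ) | (δ & ~β) = min(1, a+b) on (0.00, 0.24) = 0.24
  → value = 0.2400
Under probabilistic:
  ~δ = 1 − 0.7000 = 0.3000
  ~δ & δ = a·b on (0.3000, 0.7000) = 0.2100
  ~β = 1 − 0.4600 = 0.5400
  δ & ~β = a·b on (0.7000, 0.5400) = 0.3780
  (~δ & δ) | (δ & ~β) = a + b − a·b on (0.2100, 0.3780) = 0.5086
  → value = 0.5086
|0.2400 − 0.5086| = 0.269

0.269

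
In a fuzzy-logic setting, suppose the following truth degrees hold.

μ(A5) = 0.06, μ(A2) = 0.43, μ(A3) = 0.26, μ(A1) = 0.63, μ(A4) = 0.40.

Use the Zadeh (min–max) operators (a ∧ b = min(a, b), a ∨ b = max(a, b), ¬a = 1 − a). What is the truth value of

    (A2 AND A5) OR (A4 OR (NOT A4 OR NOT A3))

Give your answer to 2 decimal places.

0.74

A2 AND A5 = min(a, b) on (0.43, 0.06) = 0.06
NOT A4 = 1 − 0.40 = 0.60
NOT A3 = 1 − 0.26 = 0.74
NOT A4 OR NOT A3 = max(a, b) on (0.60, 0.74) = 0.74
A4 OR (NOT A4 OR NOT A3) = max(a, b) on (0.40, 0.74) = 0.74
(A2 AND A5) OR (A4 OR (NOT A4 OR NOT A3)) = max(a, b) on (0.06, 0.74) = 0.74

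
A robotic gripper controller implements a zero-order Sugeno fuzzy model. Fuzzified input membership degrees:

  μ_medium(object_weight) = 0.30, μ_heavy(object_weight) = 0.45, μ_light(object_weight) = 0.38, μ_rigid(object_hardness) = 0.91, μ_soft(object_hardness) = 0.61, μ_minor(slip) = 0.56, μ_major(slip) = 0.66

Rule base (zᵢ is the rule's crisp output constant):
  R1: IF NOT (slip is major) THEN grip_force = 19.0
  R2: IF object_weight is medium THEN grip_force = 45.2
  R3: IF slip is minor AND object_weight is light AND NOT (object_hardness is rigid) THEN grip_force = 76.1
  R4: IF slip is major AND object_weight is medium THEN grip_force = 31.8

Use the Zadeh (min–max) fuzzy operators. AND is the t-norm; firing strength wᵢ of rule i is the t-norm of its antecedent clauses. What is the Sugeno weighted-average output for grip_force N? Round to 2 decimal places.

R1 (z=19.0): ¬major=1−0.66=0.34 → w = 0.34
R2 (z=45.2): medium=0.30 → w = 0.30
R3 (z=76.1): minor=0.56, light=0.38, ¬rigid=1−0.91=0.09; AND[min(a, b)] → w = 0.09
R4 (z=31.8): major=0.66, medium=0.30; AND[min(a, b)] → w = 0.30
Weighted average = (0.34·19.0 + 0.30·45.2 + 0.09·76.1 + 0.30·31.8) / (0.34 + 0.30 + 0.09 + 0.30)
  = 36.4090 / 1.0300 = 35.35

35.35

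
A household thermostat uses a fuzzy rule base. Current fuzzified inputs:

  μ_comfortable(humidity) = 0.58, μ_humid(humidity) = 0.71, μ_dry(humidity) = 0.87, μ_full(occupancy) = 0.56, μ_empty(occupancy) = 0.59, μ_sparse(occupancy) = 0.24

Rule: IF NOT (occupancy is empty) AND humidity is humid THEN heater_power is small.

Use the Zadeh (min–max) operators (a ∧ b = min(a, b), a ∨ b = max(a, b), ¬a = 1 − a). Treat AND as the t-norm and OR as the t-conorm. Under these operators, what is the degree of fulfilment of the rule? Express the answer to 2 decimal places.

0.41

firing strength: ¬empty=1−0.59=0.41, humid=0.71; AND[min(a, b)] → w = 0.41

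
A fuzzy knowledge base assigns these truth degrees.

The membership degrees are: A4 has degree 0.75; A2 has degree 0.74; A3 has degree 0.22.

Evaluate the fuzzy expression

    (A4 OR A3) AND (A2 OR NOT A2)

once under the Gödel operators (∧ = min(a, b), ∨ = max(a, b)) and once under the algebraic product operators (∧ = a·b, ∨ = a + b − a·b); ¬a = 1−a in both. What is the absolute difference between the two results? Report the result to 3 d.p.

Under Gödel:
  A4 OR A3 = max(a, b) on (0.75, 0.22) = 0.75
  NOT A2 = 1 − 0.74 = 0.26
  A2 OR NOT A2 = max(a, b) on (0.74, 0.26) = 0.74
  (A4 OR A3) AND (A2 OR NOT A2) = min(a, b) on (0.75, 0.74) = 0.74
  → value = 0.7400
Under algebraic product:
  A4 OR A3 = a + b − a·b on (0.7500, 0.2200) = 0.8050
  NOT A2 = 1 − 0.7400 = 0.2600
  A2 OR NOT A2 = a + b − a·b on (0.7400, 0.2600) = 0.8076
  (A4 OR A3) AND (A2 OR NOT A2) = a·b on (0.8050, 0.8076) = 0.6501
  → value = 0.6501
|0.7400 − 0.6501| = 0.090

0.090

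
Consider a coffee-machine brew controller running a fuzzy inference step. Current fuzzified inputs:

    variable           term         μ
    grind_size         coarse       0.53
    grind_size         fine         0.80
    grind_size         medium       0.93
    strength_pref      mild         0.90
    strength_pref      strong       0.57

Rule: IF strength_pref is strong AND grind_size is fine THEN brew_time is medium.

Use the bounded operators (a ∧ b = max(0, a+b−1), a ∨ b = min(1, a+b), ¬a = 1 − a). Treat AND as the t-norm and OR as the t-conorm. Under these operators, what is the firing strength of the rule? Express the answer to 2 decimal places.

0.37

firing strength: strong=0.57, fine=0.80; AND[max(0, a+b−1)] → w = 0.37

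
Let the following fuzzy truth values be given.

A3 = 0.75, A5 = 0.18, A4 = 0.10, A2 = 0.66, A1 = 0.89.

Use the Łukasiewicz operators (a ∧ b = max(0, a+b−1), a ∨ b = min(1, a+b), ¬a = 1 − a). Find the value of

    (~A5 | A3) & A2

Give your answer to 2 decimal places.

~A5 = 1 − 0.18 = 0.82
~A5 | A3 = min(1, a+b) on (0.82, 0.75) = 1.00
(~A5 | A3) & A2 = max(0, a+b−1) on (1.00, 0.66) = 0.66

0.66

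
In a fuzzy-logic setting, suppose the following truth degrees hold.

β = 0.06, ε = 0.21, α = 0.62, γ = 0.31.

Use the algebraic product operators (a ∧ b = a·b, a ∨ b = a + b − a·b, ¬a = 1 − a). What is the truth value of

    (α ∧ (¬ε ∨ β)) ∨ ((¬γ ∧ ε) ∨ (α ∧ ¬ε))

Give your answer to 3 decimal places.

0.781

¬ε = 1 − 0.2100 = 0.7900
¬ε ∨ β = a + b − a·b on (0.7900, 0.0600) = 0.8026
α ∧ (¬ε ∨ β) = a·b on (0.6200, 0.8026) = 0.4976
¬γ = 1 − 0.3100 = 0.6900
¬γ ∧ ε = a·b on (0.6900, 0.2100) = 0.1449
¬ε = 1 − 0.2100 = 0.7900
α ∧ ¬ε = a·b on (0.6200, 0.7900) = 0.4898
(¬γ ∧ ε) ∨ (α ∧ ¬ε) = a + b − a·b on (0.1449, 0.4898) = 0.5637
(α ∧ (¬ε ∨ β)) ∨ ((¬γ ∧ ε) ∨ (α ∧ ¬ε)) = a + b − a·b on (0.4976, 0.5637) = 0.7808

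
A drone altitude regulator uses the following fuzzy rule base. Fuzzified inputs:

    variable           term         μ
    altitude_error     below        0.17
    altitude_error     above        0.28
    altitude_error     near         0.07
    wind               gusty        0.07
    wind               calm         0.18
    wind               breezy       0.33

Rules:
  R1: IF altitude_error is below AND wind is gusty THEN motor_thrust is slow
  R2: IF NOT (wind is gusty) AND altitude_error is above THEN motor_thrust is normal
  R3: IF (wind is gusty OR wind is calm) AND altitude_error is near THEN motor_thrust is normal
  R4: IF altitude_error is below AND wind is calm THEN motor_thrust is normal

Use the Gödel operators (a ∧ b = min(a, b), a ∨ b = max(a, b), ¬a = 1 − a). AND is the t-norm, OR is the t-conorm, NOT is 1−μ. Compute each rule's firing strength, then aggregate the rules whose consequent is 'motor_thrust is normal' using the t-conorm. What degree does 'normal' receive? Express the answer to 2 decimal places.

R1: below=0.17, gusty=0.07; AND[min(a, b)] → w = 0.07
R2: ¬gusty=1−0.07=0.93, above=0.28; AND[min(a, b)] → w = 0.28
R3: (gusty=0.07 OR calm=0.18) = 0.18; AND[min(a, b)] with near=0.07 → w = 0.07
R4: below=0.17, calm=0.18; AND[min(a, b)] → w = 0.17
Rules with consequent 'normal': {R2, R3, R4} → strengths 0.28, 0.07, 0.17
Aggregate via t-conorm [max(a, b)]: 0.28

0.28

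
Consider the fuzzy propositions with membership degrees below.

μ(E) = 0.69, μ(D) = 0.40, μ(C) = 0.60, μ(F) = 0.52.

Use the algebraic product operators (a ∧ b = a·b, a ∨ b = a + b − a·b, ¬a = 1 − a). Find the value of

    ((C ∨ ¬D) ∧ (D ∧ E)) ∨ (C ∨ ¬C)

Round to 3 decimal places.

¬D = 1 − 0.4000 = 0.6000
C ∨ ¬D = a + b − a·b on (0.6000, 0.6000) = 0.8400
D ∧ E = a·b on (0.4000, 0.6900) = 0.2760
(C ∨ ¬D) ∧ (D ∧ E) = a·b on (0.8400, 0.2760) = 0.2318
¬C = 1 − 0.6000 = 0.4000
C ∨ ¬C = a + b − a·b on (0.6000, 0.4000) = 0.7600
((C ∨ ¬D) ∧ (D ∧ E)) ∨ (C ∨ ¬C) = a + b − a·b on (0.2318, 0.7600) = 0.8156

0.816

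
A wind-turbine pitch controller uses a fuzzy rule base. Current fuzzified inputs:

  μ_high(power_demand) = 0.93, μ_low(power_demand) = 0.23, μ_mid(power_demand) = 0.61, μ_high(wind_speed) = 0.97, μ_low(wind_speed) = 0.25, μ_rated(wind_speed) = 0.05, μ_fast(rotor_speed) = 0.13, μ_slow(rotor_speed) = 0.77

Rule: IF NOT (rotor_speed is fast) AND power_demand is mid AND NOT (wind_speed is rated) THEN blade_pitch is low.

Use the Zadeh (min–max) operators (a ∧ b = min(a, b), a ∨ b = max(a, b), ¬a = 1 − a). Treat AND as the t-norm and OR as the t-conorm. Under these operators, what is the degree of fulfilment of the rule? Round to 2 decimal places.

0.61

firing strength: ¬fast=1−0.13=0.87, mid=0.61, ¬rated=1−0.05=0.95; AND[min(a, b)] → w = 0.61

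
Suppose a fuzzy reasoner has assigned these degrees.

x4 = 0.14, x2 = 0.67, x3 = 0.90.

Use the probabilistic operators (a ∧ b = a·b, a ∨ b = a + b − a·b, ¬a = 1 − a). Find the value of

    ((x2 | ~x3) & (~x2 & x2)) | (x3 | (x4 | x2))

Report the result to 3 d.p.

0.976

~x3 = 1 − 0.9000 = 0.1000
x2 | ~x3 = a + b − a·b on (0.6700, 0.1000) = 0.7030
~x2 = 1 − 0.6700 = 0.3300
~x2 & x2 = a·b on (0.3300, 0.6700) = 0.2211
(x2 | ~x3) & (~x2 & x2) = a·b on (0.7030, 0.2211) = 0.1554
x4 | x2 = a + b − a·b on (0.1400, 0.6700) = 0.7162
x3 | (x4 | x2) = a + b − a·b on (0.9000, 0.7162) = 0.9716
((x2 | ~x3) & (~x2 & x2)) | (x3 | (x4 | x2)) = a + b − a·b on (0.1554, 0.9716) = 0.9760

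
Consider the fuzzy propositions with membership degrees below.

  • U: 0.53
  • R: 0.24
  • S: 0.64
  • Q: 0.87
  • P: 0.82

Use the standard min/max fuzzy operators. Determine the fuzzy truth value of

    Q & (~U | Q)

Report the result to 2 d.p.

0.87

~U = 1 − 0.53 = 0.47
~U | Q = max(a, b) on (0.47, 0.87) = 0.87
Q & (~U | Q) = min(a, b) on (0.87, 0.87) = 0.87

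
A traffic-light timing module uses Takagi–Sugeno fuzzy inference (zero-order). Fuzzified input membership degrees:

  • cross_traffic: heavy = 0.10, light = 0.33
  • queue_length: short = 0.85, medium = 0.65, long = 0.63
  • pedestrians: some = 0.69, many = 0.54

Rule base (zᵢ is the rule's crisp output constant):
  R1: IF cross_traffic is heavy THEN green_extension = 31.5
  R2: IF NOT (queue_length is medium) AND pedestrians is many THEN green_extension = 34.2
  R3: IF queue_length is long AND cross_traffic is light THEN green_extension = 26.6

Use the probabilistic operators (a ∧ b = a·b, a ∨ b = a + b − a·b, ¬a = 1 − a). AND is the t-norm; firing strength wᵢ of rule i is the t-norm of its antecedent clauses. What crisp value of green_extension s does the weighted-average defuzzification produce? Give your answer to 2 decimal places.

30.48

R1 (z=31.5): heavy=0.10 → w = 0.1000
R2 (z=34.2): ¬medium=1−0.65=0.35, many=0.54; AND[a·b] → w = 0.1890
R3 (z=26.6): long=0.63, light=0.33; AND[a·b] → w = 0.2079
Weighted average = (0.1000·31.5 + 0.1890·34.2 + 0.2079·26.6) / (0.1000 + 0.1890 + 0.2079)
  = 15.1439 / 0.4969 = 30.48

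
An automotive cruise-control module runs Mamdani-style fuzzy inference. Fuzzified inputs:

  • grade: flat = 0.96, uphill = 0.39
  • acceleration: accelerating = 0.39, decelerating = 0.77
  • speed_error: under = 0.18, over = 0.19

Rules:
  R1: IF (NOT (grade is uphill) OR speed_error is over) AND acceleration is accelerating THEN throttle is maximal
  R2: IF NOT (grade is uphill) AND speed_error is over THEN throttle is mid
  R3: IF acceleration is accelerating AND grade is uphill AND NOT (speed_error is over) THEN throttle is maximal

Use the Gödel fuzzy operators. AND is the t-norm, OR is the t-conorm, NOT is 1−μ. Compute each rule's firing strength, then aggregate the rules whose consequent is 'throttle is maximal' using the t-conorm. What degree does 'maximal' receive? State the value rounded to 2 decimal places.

R1: (¬uphill=1−0.39=0.61 OR over=0.19) = 0.61; AND[min(a, b)] with accelerating=0.39 → w = 0.39
R2: ¬uphill=1−0.39=0.61, over=0.19; AND[min(a, b)] → w = 0.19
R3: accelerating=0.39, uphill=0.39, ¬over=1−0.19=0.81; AND[min(a, b)] → w = 0.39
Rules with consequent 'maximal': {R1, R3} → strengths 0.39, 0.39
Aggregate via t-conorm [max(a, b)]: 0.39

0.39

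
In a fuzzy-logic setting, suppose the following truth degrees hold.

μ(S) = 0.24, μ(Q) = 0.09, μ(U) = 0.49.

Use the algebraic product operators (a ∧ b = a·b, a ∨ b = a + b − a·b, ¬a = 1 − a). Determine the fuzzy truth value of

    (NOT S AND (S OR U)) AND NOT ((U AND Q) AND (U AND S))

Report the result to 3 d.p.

NOT S = 1 − 0.2400 = 0.7600
S OR U = a + b − a·b on (0.2400, 0.4900) = 0.6124
NOT S AND (S OR U) = a·b on (0.7600, 0.6124) = 0.4654
U AND Q = a·b on (0.4900, 0.0900) = 0.0441
U AND S = a·b on (0.4900, 0.2400) = 0.1176
(U AND Q) AND (U AND S) = a·b on (0.0441, 0.1176) = 0.0052
NOT ((U AND Q) AND (U AND S)) = 1 − 0.0052 = 0.9948
(NOT S AND (S OR U)) AND NOT ((U AND Q) AND (U AND S)) = a·b on (0.4654, 0.9948) = 0.4630

0.463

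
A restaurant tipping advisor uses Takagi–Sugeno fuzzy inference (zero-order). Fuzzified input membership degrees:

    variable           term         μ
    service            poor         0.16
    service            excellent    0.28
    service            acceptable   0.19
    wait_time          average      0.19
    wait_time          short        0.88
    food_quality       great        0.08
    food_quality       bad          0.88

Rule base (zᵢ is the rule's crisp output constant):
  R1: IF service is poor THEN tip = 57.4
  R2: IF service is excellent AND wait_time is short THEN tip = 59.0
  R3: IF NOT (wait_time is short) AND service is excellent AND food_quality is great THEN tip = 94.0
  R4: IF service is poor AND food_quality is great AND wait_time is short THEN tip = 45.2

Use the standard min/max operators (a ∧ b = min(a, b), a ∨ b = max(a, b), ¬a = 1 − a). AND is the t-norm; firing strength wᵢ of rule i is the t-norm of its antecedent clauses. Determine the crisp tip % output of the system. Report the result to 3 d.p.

R1 (z=57.4): poor=0.16 → w = 0.16
R2 (z=59.0): excellent=0.28, short=0.88; AND[min(a, b)] → w = 0.28
R3 (z=94.0): ¬short=1−0.88=0.12, excellent=0.28, great=0.08; AND[min(a, b)] → w = 0.08
R4 (z=45.2): poor=0.16, great=0.08, short=0.88; AND[min(a, b)] → w = 0.08
Weighted average = (0.16·57.4 + 0.28·59.0 + 0.08·94.0 + 0.08·45.2) / (0.16 + 0.28 + 0.08 + 0.08)
  = 36.8400 / 0.6000 = 61.400

61.400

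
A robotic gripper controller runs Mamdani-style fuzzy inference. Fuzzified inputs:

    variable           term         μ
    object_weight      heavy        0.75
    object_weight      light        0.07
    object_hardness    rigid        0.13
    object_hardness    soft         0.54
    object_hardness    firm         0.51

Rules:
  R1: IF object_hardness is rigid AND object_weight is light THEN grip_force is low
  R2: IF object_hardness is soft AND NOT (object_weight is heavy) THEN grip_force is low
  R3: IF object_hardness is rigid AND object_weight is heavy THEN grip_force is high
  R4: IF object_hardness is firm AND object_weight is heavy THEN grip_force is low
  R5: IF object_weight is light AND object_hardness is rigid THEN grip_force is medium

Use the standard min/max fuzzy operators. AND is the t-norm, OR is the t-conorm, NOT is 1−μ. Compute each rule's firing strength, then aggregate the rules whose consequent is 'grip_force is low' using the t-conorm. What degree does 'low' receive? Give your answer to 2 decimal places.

R1: rigid=0.13, light=0.07; AND[min(a, b)] → w = 0.07
R2: soft=0.54, ¬heavy=1−0.75=0.25; AND[min(a, b)] → w = 0.25
R3: rigid=0.13, heavy=0.75; AND[min(a, b)] → w = 0.13
R4: firm=0.51, heavy=0.75; AND[min(a, b)] → w = 0.51
R5: light=0.07, rigid=0.13; AND[min(a, b)] → w = 0.07
Rules with consequent 'low': {R1, R2, R4} → strengths 0.07, 0.25, 0.51
Aggregate via t-conorm [max(a, b)]: 0.51

0.51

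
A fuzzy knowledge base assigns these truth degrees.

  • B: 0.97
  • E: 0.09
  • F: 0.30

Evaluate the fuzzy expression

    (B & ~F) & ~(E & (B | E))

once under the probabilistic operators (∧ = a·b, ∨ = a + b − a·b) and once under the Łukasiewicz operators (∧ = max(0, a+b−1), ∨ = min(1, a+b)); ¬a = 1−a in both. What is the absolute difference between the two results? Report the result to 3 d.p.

Under probabilistic:
  ~F = 1 − 0.3000 = 0.7000
  B & ~F = a·b on (0.9700, 0.7000) = 0.6790
  B | E = a + b − a·b on (0.9700, 0.0900) = 0.9727
  E & (B | E) = a·b on (0.0900, 0.9727) = 0.0875
  ~(E & (B | E)) = 1 − 0.0875 = 0.9125
  (B & ~F) & ~(E & (B | E)) = a·b on (0.6790, 0.9125) = 0.6196
  → value = 0.6196
Under Łukasiewicz:
  ~F = 1 − 0.30 = 0.70
  B & ~F = max(0, a+b−1) on (0.97, 0.70) = 0.67
  B | E = min(1, a+b) on (0.97, 0.09) = 1.00
  E & (B | E) = max(0, a+b−1) on (0.09, 1.00) = 0.09
  ~(E & (B | E)) = 1 − 0.09 = 0.91
  (B & ~F) & ~(E & (B | E)) = max(0, a+b−1) on (0.67, 0.91) = 0.58
  → value = 0.5800
|0.6196 − 0.5800| = 0.040

0.040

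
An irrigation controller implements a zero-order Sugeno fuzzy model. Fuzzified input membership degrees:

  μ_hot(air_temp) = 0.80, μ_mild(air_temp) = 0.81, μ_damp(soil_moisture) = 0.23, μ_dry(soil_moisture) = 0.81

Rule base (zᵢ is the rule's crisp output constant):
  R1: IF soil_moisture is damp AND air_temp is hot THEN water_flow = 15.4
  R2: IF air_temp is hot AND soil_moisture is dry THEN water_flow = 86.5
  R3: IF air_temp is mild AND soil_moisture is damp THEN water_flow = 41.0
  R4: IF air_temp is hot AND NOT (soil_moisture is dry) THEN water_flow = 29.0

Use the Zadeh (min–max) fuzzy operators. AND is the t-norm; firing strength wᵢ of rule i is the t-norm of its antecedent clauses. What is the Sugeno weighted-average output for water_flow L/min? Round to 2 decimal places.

R1 (z=15.4): damp=0.23, hot=0.80; AND[min(a, b)] → w = 0.23
R2 (z=86.5): hot=0.80, dry=0.81; AND[min(a, b)] → w = 0.80
R3 (z=41.0): mild=0.81, damp=0.23; AND[min(a, b)] → w = 0.23
R4 (z=29.0): hot=0.80, ¬dry=1−0.81=0.19; AND[min(a, b)] → w = 0.19
Weighted average = (0.23·15.4 + 0.80·86.5 + 0.23·41.0 + 0.19·29.0) / (0.23 + 0.80 + 0.23 + 0.19)
  = 87.6820 / 1.4500 = 60.47

60.47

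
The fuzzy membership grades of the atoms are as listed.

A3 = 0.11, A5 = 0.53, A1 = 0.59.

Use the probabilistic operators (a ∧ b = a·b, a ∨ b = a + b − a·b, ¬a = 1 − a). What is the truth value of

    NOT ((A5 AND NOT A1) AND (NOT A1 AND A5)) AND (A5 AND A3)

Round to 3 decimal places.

0.056

NOT A1 = 1 − 0.5900 = 0.4100
A5 AND NOT A1 = a·b on (0.5300, 0.4100) = 0.2173
NOT A1 = 1 − 0.5900 = 0.4100
NOT A1 AND A5 = a·b on (0.4100, 0.5300) = 0.2173
(A5 AND NOT A1) AND (NOT A1 AND A5) = a·b on (0.2173, 0.2173) = 0.0472
NOT ((A5 AND NOT A1) AND (NOT A1 AND A5)) = 1 − 0.0472 = 0.9528
A5 AND A3 = a·b on (0.5300, 0.1100) = 0.0583
NOT ((A5 AND NOT A1) AND (NOT A1 AND A5)) AND (A5 AND A3) = a·b on (0.9528, 0.0583) = 0.0555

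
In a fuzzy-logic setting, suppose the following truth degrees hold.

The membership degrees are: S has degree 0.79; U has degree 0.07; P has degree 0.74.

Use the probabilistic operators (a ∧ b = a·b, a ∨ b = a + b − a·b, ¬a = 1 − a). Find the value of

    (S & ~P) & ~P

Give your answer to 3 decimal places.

0.053

~P = 1 − 0.7400 = 0.2600
S & ~P = a·b on (0.7900, 0.2600) = 0.2054
~P = 1 − 0.7400 = 0.2600
(S & ~P) & ~P = a·b on (0.2054, 0.2600) = 0.0534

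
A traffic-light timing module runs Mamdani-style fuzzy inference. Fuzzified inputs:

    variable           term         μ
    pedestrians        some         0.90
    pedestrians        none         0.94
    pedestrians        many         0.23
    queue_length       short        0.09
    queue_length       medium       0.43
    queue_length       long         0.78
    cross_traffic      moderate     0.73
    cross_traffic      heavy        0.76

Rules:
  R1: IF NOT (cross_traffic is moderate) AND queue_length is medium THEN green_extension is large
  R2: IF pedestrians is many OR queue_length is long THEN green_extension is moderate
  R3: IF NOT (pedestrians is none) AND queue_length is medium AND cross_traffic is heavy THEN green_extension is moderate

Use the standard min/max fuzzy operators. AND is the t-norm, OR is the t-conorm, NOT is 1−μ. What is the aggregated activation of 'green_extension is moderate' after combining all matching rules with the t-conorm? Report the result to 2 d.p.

R1: ¬moderate=1−0.73=0.27, medium=0.43; AND[min(a, b)] → w = 0.27
R2: many=0.23, long=0.78; OR[max(a, b)] → w = 0.78
R3: ¬none=1−0.94=0.06, medium=0.43, heavy=0.76; AND[min(a, b)] → w = 0.06
Rules with consequent 'moderate': {R2, R3} → strengths 0.78, 0.06
Aggregate via t-conorm [max(a, b)]: 0.78

0.78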